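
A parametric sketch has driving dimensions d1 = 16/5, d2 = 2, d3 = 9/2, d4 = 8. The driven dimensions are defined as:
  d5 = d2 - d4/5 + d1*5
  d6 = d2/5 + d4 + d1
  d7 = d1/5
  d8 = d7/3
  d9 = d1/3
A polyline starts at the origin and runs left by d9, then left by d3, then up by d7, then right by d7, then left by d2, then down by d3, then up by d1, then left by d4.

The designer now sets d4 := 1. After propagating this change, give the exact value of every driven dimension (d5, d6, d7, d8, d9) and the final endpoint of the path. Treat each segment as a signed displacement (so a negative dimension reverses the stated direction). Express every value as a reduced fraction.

Apply edit: d4 := 1
  d5 = d2 - d4/5 + d1*5 = 89/5
  d6 = d2/5 + d4 + d1 = 23/5
  d7 = d1/5 = 16/25
  d8 = d7/3 = 16/75
  d9 = d1/3 = 16/15
Walk from origin (0, 0):
  seg 1: left by d9 = 16/15 → (-16/15, 0)
  seg 2: left by d3 = 9/2 → (-167/30, 0)
  seg 3: up by d7 = 16/25 → (-167/30, 16/25)
  seg 4: right by d7 = 16/25 → (-739/150, 16/25)
  seg 5: left by d2 = 2 → (-1039/150, 16/25)
  seg 6: down by d3 = 9/2 → (-1039/150, -193/50)
  seg 7: up by d1 = 16/5 → (-1039/150, -33/50)
  seg 8: left by d4 = 1 → (-1189/150, -33/50)

d5 = 89/5
d6 = 23/5
d7 = 16/25
d8 = 16/75
d9 = 16/15
endpoint = (-1189/150, -33/50)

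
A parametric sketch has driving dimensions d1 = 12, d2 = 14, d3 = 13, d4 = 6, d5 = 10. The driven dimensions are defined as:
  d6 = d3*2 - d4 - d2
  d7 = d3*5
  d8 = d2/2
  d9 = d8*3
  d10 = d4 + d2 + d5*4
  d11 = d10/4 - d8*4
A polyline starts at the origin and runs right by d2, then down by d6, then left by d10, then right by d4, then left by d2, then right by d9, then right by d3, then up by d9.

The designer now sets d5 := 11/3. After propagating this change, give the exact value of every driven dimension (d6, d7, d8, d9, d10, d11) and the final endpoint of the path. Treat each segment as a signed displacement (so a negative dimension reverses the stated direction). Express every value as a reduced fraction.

Apply edit: d5 := 11/3
  d6 = d3*2 - d4 - d2 = 6
  d7 = d3*5 = 65
  d8 = d2/2 = 7
  d9 = d8*3 = 21
  d10 = d4 + d2 + d5*4 = 104/3
  d11 = d10/4 - d8*4 = -58/3
Walk from origin (0, 0):
  seg 1: right by d2 = 14 → (14, 0)
  seg 2: down by d6 = 6 → (14, -6)
  seg 3: left by d10 = 104/3 → (-62/3, -6)
  seg 4: right by d4 = 6 → (-44/3, -6)
  seg 5: left by d2 = 14 → (-86/3, -6)
  seg 6: right by d9 = 21 → (-23/3, -6)
  seg 7: right by d3 = 13 → (16/3, -6)
  seg 8: up by d9 = 21 → (16/3, 15)

d6 = 6
d7 = 65
d8 = 7
d9 = 21
d10 = 104/3
d11 = -58/3
endpoint = (16/3, 15)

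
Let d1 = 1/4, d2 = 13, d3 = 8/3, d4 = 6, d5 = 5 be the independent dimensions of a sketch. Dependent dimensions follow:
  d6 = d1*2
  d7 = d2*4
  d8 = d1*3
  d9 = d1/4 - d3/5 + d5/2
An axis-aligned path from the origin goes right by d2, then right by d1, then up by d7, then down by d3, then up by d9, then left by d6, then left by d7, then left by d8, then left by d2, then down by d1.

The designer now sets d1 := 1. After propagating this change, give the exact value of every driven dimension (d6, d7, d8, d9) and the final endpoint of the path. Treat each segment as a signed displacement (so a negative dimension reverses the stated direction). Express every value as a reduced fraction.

d6 = 2
d7 = 52
d8 = 3
d9 = 133/60
endpoint = (-56, 1011/20)

Apply edit: d1 := 1
  d6 = d1*2 = 2
  d7 = d2*4 = 52
  d8 = d1*3 = 3
  d9 = d1/4 - d3/5 + d5/2 = 133/60
Walk from origin (0, 0):
  seg 1: right by d2 = 13 → (13, 0)
  seg 2: right by d1 = 1 → (14, 0)
  seg 3: up by d7 = 52 → (14, 52)
  seg 4: down by d3 = 8/3 → (14, 148/3)
  seg 5: up by d9 = 133/60 → (14, 1031/20)
  seg 6: left by d6 = 2 → (12, 1031/20)
  seg 7: left by d7 = 52 → (-40, 1031/20)
  seg 8: left by d8 = 3 → (-43, 1031/20)
  seg 9: left by d2 = 13 → (-56, 1031/20)
  seg 10: down by d1 = 1 → (-56, 1011/20)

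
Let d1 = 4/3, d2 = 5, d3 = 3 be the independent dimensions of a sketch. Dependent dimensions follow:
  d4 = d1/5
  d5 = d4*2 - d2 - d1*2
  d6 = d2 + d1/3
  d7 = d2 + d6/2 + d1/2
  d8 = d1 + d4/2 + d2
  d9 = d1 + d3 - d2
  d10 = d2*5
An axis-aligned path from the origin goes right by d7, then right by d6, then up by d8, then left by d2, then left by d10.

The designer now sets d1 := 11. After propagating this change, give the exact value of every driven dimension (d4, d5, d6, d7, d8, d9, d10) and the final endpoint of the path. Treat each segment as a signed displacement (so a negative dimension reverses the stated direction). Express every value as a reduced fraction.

Apply edit: d1 := 11
  d4 = d1/5 = 11/5
  d5 = d4*2 - d2 - d1*2 = -113/5
  d6 = d2 + d1/3 = 26/3
  d7 = d2 + d6/2 + d1/2 = 89/6
  d8 = d1 + d4/2 + d2 = 171/10
  d9 = d1 + d3 - d2 = 9
  d10 = d2*5 = 25
Walk from origin (0, 0):
  seg 1: right by d7 = 89/6 → (89/6, 0)
  seg 2: right by d6 = 26/3 → (47/2, 0)
  seg 3: up by d8 = 171/10 → (47/2, 171/10)
  seg 4: left by d2 = 5 → (37/2, 171/10)
  seg 5: left by d10 = 25 → (-13/2, 171/10)

d4 = 11/5
d5 = -113/5
d6 = 26/3
d7 = 89/6
d8 = 171/10
d9 = 9
d10 = 25
endpoint = (-13/2, 171/10)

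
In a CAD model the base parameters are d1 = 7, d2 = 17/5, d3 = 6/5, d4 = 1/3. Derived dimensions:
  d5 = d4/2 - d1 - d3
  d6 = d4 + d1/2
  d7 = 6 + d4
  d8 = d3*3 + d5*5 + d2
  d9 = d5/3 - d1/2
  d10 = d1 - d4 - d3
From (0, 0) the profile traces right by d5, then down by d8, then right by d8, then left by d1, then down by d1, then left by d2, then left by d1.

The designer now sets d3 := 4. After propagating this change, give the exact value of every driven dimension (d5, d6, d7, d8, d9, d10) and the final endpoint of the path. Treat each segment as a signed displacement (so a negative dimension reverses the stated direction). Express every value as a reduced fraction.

d5 = -65/6
d6 = 23/6
d7 = 19/3
d8 = -1163/30
d9 = -64/9
d10 = 8/3
endpoint = (-67, 953/30)

Apply edit: d3 := 4
  d5 = d4/2 - d1 - d3 = -65/6
  d6 = d4 + d1/2 = 23/6
  d7 = 6 + d4 = 19/3
  d8 = d3*3 + d5*5 + d2 = -1163/30
  d9 = d5/3 - d1/2 = -64/9
  d10 = d1 - d4 - d3 = 8/3
Walk from origin (0, 0):
  seg 1: right by d5 = -65/6 → (-65/6, 0)
  seg 2: down by d8 = -1163/30 → (-65/6, 1163/30)
  seg 3: right by d8 = -1163/30 → (-248/5, 1163/30)
  seg 4: left by d1 = 7 → (-283/5, 1163/30)
  seg 5: down by d1 = 7 → (-283/5, 953/30)
  seg 6: left by d2 = 17/5 → (-60, 953/30)
  seg 7: left by d1 = 7 → (-67, 953/30)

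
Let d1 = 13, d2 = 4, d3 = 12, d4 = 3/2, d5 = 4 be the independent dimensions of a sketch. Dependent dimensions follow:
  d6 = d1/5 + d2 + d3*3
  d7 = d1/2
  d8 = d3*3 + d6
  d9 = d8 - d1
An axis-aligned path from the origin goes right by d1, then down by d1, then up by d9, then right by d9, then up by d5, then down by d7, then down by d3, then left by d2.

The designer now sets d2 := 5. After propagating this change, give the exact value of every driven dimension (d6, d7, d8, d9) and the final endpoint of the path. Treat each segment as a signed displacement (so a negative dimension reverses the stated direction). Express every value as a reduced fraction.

Apply edit: d2 := 5
  d6 = d1/5 + d2 + d3*3 = 218/5
  d7 = d1/2 = 13/2
  d8 = d3*3 + d6 = 398/5
  d9 = d8 - d1 = 333/5
Walk from origin (0, 0):
  seg 1: right by d1 = 13 → (13, 0)
  seg 2: down by d1 = 13 → (13, -13)
  seg 3: up by d9 = 333/5 → (13, 268/5)
  seg 4: right by d9 = 333/5 → (398/5, 268/5)
  seg 5: up by d5 = 4 → (398/5, 288/5)
  seg 6: down by d7 = 13/2 → (398/5, 511/10)
  seg 7: down by d3 = 12 → (398/5, 391/10)
  seg 8: left by d2 = 5 → (373/5, 391/10)

d6 = 218/5
d7 = 13/2
d8 = 398/5
d9 = 333/5
endpoint = (373/5, 391/10)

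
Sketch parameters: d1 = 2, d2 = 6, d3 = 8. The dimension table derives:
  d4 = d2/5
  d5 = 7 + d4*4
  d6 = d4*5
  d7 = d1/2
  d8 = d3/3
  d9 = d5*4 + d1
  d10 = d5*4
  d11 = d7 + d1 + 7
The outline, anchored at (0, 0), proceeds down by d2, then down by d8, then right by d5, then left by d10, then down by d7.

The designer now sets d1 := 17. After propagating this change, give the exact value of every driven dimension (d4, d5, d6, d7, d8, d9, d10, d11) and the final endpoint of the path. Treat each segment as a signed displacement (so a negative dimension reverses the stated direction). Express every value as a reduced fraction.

d4 = 6/5
d5 = 59/5
d6 = 6
d7 = 17/2
d8 = 8/3
d9 = 321/5
d10 = 236/5
d11 = 65/2
endpoint = (-177/5, -103/6)

Apply edit: d1 := 17
  d4 = d2/5 = 6/5
  d5 = 7 + d4*4 = 59/5
  d6 = d4*5 = 6
  d7 = d1/2 = 17/2
  d8 = d3/3 = 8/3
  d9 = d5*4 + d1 = 321/5
  d10 = d5*4 = 236/5
  d11 = d7 + d1 + 7 = 65/2
Walk from origin (0, 0):
  seg 1: down by d2 = 6 → (0, -6)
  seg 2: down by d8 = 8/3 → (0, -26/3)
  seg 3: right by d5 = 59/5 → (59/5, -26/3)
  seg 4: left by d10 = 236/5 → (-177/5, -26/3)
  seg 5: down by d7 = 17/2 → (-177/5, -103/6)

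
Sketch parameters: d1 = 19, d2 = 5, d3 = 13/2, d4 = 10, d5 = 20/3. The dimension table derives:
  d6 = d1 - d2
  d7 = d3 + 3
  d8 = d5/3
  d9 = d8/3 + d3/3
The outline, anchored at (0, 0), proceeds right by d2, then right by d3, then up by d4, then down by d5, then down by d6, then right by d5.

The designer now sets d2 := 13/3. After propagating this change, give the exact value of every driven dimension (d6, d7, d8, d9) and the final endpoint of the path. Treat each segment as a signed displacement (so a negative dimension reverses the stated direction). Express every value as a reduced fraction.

Apply edit: d2 := 13/3
  d6 = d1 - d2 = 44/3
  d7 = d3 + 3 = 19/2
  d8 = d5/3 = 20/9
  d9 = d8/3 + d3/3 = 157/54
Walk from origin (0, 0):
  seg 1: right by d2 = 13/3 → (13/3, 0)
  seg 2: right by d3 = 13/2 → (65/6, 0)
  seg 3: up by d4 = 10 → (65/6, 10)
  seg 4: down by d5 = 20/3 → (65/6, 10/3)
  seg 5: down by d6 = 44/3 → (65/6, -34/3)
  seg 6: right by d5 = 20/3 → (35/2, -34/3)

d6 = 44/3
d7 = 19/2
d8 = 20/9
d9 = 157/54
endpoint = (35/2, -34/3)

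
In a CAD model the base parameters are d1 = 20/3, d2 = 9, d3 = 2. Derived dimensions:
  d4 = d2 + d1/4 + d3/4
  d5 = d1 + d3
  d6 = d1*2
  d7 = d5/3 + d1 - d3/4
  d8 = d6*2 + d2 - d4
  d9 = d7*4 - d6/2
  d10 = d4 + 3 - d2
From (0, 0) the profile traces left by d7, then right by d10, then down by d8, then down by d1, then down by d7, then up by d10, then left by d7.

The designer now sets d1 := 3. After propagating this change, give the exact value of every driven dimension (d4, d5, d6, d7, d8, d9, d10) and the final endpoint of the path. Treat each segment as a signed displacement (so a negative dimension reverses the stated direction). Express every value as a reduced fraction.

Apply edit: d1 := 3
  d4 = d2 + d1/4 + d3/4 = 41/4
  d5 = d1 + d3 = 5
  d6 = d1*2 = 6
  d7 = d5/3 + d1 - d3/4 = 25/6
  d8 = d6*2 + d2 - d4 = 43/4
  d9 = d7*4 - d6/2 = 41/3
  d10 = d4 + 3 - d2 = 17/4
Walk from origin (0, 0):
  seg 1: left by d7 = 25/6 → (-25/6, 0)
  seg 2: right by d10 = 17/4 → (1/12, 0)
  seg 3: down by d8 = 43/4 → (1/12, -43/4)
  seg 4: down by d1 = 3 → (1/12, -55/4)
  seg 5: down by d7 = 25/6 → (1/12, -215/12)
  seg 6: up by d10 = 17/4 → (1/12, -41/3)
  seg 7: left by d7 = 25/6 → (-49/12, -41/3)

d4 = 41/4
d5 = 5
d6 = 6
d7 = 25/6
d8 = 43/4
d9 = 41/3
d10 = 17/4
endpoint = (-49/12, -41/3)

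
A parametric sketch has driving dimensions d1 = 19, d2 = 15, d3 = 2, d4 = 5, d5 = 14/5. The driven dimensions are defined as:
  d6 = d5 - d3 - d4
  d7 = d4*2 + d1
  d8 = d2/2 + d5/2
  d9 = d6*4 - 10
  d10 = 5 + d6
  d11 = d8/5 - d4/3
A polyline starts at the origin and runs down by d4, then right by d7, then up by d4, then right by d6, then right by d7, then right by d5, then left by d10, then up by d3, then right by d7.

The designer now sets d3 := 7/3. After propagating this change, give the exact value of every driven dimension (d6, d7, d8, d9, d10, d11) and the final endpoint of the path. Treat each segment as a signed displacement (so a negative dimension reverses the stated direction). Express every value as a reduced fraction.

Apply edit: d3 := 7/3
  d6 = d5 - d3 - d4 = -68/15
  d7 = d4*2 + d1 = 29
  d8 = d2/2 + d5/2 = 89/10
  d9 = d6*4 - 10 = -422/15
  d10 = 5 + d6 = 7/15
  d11 = d8/5 - d4/3 = 17/150
Walk from origin (0, 0):
  seg 1: down by d4 = 5 → (0, -5)
  seg 2: right by d7 = 29 → (29, -5)
  seg 3: up by d4 = 5 → (29, 0)
  seg 4: right by d6 = -68/15 → (367/15, 0)
  seg 5: right by d7 = 29 → (802/15, 0)
  seg 6: right by d5 = 14/5 → (844/15, 0)
  seg 7: left by d10 = 7/15 → (279/5, 0)
  seg 8: up by d3 = 7/3 → (279/5, 7/3)
  seg 9: right by d7 = 29 → (424/5, 7/3)

d6 = -68/15
d7 = 29
d8 = 89/10
d9 = -422/15
d10 = 7/15
d11 = 17/150
endpoint = (424/5, 7/3)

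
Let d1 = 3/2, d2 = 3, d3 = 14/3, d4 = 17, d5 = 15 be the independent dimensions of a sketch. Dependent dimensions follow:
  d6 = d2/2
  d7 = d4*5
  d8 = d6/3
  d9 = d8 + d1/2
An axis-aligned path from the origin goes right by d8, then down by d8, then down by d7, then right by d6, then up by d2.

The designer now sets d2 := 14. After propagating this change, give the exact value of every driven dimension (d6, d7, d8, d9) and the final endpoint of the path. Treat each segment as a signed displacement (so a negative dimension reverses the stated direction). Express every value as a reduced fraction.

Apply edit: d2 := 14
  d6 = d2/2 = 7
  d7 = d4*5 = 85
  d8 = d6/3 = 7/3
  d9 = d8 + d1/2 = 37/12
Walk from origin (0, 0):
  seg 1: right by d8 = 7/3 → (7/3, 0)
  seg 2: down by d8 = 7/3 → (7/3, -7/3)
  seg 3: down by d7 = 85 → (7/3, -262/3)
  seg 4: right by d6 = 7 → (28/3, -262/3)
  seg 5: up by d2 = 14 → (28/3, -220/3)

d6 = 7
d7 = 85
d8 = 7/3
d9 = 37/12
endpoint = (28/3, -220/3)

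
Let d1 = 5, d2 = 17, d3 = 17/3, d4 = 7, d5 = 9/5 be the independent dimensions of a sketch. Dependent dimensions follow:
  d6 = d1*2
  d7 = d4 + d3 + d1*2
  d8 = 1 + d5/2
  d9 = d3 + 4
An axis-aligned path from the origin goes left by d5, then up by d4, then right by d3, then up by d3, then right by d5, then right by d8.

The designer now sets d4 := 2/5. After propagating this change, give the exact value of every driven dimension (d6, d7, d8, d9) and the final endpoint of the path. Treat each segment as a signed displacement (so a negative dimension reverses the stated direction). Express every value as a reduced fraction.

d6 = 10
d7 = 241/15
d8 = 19/10
d9 = 29/3
endpoint = (227/30, 91/15)

Apply edit: d4 := 2/5
  d6 = d1*2 = 10
  d7 = d4 + d3 + d1*2 = 241/15
  d8 = 1 + d5/2 = 19/10
  d9 = d3 + 4 = 29/3
Walk from origin (0, 0):
  seg 1: left by d5 = 9/5 → (-9/5, 0)
  seg 2: up by d4 = 2/5 → (-9/5, 2/5)
  seg 3: right by d3 = 17/3 → (58/15, 2/5)
  seg 4: up by d3 = 17/3 → (58/15, 91/15)
  seg 5: right by d5 = 9/5 → (17/3, 91/15)
  seg 6: right by d8 = 19/10 → (227/30, 91/15)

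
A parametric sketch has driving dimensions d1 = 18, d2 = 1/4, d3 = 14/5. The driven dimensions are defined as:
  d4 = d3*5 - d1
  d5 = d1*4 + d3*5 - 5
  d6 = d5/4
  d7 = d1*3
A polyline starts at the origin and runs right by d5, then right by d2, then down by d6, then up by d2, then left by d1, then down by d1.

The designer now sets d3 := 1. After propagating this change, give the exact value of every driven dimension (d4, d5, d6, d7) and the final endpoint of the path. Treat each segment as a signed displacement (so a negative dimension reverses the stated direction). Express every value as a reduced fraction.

Apply edit: d3 := 1
  d4 = d3*5 - d1 = -13
  d5 = d1*4 + d3*5 - 5 = 72
  d6 = d5/4 = 18
  d7 = d1*3 = 54
Walk from origin (0, 0):
  seg 1: right by d5 = 72 → (72, 0)
  seg 2: right by d2 = 1/4 → (289/4, 0)
  seg 3: down by d6 = 18 → (289/4, -18)
  seg 4: up by d2 = 1/4 → (289/4, -71/4)
  seg 5: left by d1 = 18 → (217/4, -71/4)
  seg 6: down by d1 = 18 → (217/4, -143/4)

d4 = -13
d5 = 72
d6 = 18
d7 = 54
endpoint = (217/4, -143/4)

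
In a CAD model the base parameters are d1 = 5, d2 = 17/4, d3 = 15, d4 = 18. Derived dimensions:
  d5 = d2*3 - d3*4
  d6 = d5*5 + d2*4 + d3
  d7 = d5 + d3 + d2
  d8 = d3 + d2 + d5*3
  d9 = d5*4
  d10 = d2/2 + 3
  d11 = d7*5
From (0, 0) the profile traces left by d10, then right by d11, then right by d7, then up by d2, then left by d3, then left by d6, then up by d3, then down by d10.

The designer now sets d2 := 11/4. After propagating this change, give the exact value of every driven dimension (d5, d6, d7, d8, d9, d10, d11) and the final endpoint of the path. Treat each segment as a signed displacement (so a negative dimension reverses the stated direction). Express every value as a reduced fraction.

d5 = -207/4
d6 = -931/4
d7 = -34
d8 = -275/2
d9 = -207
d10 = 35/8
d11 = -170
endpoint = (75/8, 107/8)

Apply edit: d2 := 11/4
  d5 = d2*3 - d3*4 = -207/4
  d6 = d5*5 + d2*4 + d3 = -931/4
  d7 = d5 + d3 + d2 = -34
  d8 = d3 + d2 + d5*3 = -275/2
  d9 = d5*4 = -207
  d10 = d2/2 + 3 = 35/8
  d11 = d7*5 = -170
Walk from origin (0, 0):
  seg 1: left by d10 = 35/8 → (-35/8, 0)
  seg 2: right by d11 = -170 → (-1395/8, 0)
  seg 3: right by d7 = -34 → (-1667/8, 0)
  seg 4: up by d2 = 11/4 → (-1667/8, 11/4)
  seg 5: left by d3 = 15 → (-1787/8, 11/4)
  seg 6: left by d6 = -931/4 → (75/8, 11/4)
  seg 7: up by d3 = 15 → (75/8, 71/4)
  seg 8: down by d10 = 35/8 → (75/8, 107/8)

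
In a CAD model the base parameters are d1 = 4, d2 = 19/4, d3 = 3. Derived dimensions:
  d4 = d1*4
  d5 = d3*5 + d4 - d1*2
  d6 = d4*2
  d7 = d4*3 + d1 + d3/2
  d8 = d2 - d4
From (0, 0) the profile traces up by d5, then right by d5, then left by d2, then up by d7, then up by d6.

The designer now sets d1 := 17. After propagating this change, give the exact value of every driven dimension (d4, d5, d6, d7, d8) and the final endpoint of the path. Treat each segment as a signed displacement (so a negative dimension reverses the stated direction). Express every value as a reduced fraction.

d4 = 68
d5 = 49
d6 = 136
d7 = 445/2
d8 = -253/4
endpoint = (177/4, 815/2)

Apply edit: d1 := 17
  d4 = d1*4 = 68
  d5 = d3*5 + d4 - d1*2 = 49
  d6 = d4*2 = 136
  d7 = d4*3 + d1 + d3/2 = 445/2
  d8 = d2 - d4 = -253/4
Walk from origin (0, 0):
  seg 1: up by d5 = 49 → (0, 49)
  seg 2: right by d5 = 49 → (49, 49)
  seg 3: left by d2 = 19/4 → (177/4, 49)
  seg 4: up by d7 = 445/2 → (177/4, 543/2)
  seg 5: up by d6 = 136 → (177/4, 815/2)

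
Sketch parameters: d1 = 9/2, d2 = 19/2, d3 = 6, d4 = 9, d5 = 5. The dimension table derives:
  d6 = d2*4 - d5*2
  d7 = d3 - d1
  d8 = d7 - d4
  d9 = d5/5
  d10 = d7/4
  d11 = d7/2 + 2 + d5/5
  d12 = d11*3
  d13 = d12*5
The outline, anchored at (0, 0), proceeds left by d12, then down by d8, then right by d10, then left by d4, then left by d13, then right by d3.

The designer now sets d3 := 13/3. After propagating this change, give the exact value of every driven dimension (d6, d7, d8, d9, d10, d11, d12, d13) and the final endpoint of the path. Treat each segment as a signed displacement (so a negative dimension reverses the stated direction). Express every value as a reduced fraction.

Apply edit: d3 := 13/3
  d6 = d2*4 - d5*2 = 28
  d7 = d3 - d1 = -1/6
  d8 = d7 - d4 = -55/6
  d9 = d5/5 = 1
  d10 = d7/4 = -1/24
  d11 = d7/2 + 2 + d5/5 = 35/12
  d12 = d11*3 = 35/4
  d13 = d12*5 = 175/4
Walk from origin (0, 0):
  seg 1: left by d12 = 35/4 → (-35/4, 0)
  seg 2: down by d8 = -55/6 → (-35/4, 55/6)
  seg 3: right by d10 = -1/24 → (-211/24, 55/6)
  seg 4: left by d4 = 9 → (-427/24, 55/6)
  seg 5: left by d13 = 175/4 → (-1477/24, 55/6)
  seg 6: right by d3 = 13/3 → (-1373/24, 55/6)

d6 = 28
d7 = -1/6
d8 = -55/6
d9 = 1
d10 = -1/24
d11 = 35/12
d12 = 35/4
d13 = 175/4
endpoint = (-1373/24, 55/6)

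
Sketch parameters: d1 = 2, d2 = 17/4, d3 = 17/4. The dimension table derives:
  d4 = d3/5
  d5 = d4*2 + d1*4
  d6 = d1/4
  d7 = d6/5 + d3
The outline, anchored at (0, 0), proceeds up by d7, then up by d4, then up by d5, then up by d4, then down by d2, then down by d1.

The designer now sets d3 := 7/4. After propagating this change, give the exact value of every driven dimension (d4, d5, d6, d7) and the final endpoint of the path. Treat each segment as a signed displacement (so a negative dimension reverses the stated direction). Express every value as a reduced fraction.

Apply edit: d3 := 7/4
  d4 = d3/5 = 7/20
  d5 = d4*2 + d1*4 = 87/10
  d6 = d1/4 = 1/2
  d7 = d6/5 + d3 = 37/20
Walk from origin (0, 0):
  seg 1: up by d7 = 37/20 → (0, 37/20)
  seg 2: up by d4 = 7/20 → (0, 11/5)
  seg 3: up by d5 = 87/10 → (0, 109/10)
  seg 4: up by d4 = 7/20 → (0, 45/4)
  seg 5: down by d2 = 17/4 → (0, 7)
  seg 6: down by d1 = 2 → (0, 5)

d4 = 7/20
d5 = 87/10
d6 = 1/2
d7 = 37/20
endpoint = (0, 5)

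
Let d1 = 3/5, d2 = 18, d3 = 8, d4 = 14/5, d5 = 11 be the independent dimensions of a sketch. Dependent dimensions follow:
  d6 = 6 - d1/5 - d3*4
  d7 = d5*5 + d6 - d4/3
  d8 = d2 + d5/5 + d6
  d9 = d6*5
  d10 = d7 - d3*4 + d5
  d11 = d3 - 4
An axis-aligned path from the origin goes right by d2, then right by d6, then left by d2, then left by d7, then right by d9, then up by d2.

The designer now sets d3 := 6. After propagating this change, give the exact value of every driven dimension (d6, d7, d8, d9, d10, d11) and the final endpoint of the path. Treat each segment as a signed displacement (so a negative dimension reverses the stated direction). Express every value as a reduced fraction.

d6 = -453/25
d7 = 2696/75
d8 = 52/25
d9 = -453/5
d10 = 1721/75
d11 = 2
endpoint = (-434/3, 18)

Apply edit: d3 := 6
  d6 = 6 - d1/5 - d3*4 = -453/25
  d7 = d5*5 + d6 - d4/3 = 2696/75
  d8 = d2 + d5/5 + d6 = 52/25
  d9 = d6*5 = -453/5
  d10 = d7 - d3*4 + d5 = 1721/75
  d11 = d3 - 4 = 2
Walk from origin (0, 0):
  seg 1: right by d2 = 18 → (18, 0)
  seg 2: right by d6 = -453/25 → (-3/25, 0)
  seg 3: left by d2 = 18 → (-453/25, 0)
  seg 4: left by d7 = 2696/75 → (-811/15, 0)
  seg 5: right by d9 = -453/5 → (-434/3, 0)
  seg 6: up by d2 = 18 → (-434/3, 18)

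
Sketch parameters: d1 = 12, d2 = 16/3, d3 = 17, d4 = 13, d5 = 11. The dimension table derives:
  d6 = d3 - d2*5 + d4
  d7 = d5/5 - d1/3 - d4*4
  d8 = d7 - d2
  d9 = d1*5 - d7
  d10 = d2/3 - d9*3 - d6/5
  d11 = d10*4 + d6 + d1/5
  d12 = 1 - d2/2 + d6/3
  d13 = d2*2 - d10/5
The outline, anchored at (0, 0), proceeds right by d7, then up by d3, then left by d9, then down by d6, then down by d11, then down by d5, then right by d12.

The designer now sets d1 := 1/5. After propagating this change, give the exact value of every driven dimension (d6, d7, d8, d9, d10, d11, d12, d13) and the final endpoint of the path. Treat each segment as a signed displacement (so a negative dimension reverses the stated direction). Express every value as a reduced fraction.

Apply edit: d1 := 1/5
  d6 = d3 - d2*5 + d4 = 10/3
  d7 = d5/5 - d1/3 - d4*4 = -748/15
  d8 = d7 - d2 = -276/5
  d9 = d1*5 - d7 = 763/15
  d10 = d2/3 - d9*3 - d6/5 = -6817/45
  d11 = d10*4 + d6 + d1/5 = -135581/225
  d12 = 1 - d2/2 + d6/3 = -5/9
  d13 = d2*2 - d10/5 = 9217/225
Walk from origin (0, 0):
  seg 1: right by d7 = -748/15 → (-748/15, 0)
  seg 2: up by d3 = 17 → (-748/15, 17)
  seg 3: left by d9 = 763/15 → (-1511/15, 17)
  seg 4: down by d6 = 10/3 → (-1511/15, 41/3)
  seg 5: down by d11 = -135581/225 → (-1511/15, 138656/225)
  seg 6: down by d5 = 11 → (-1511/15, 136181/225)
  seg 7: right by d12 = -5/9 → (-4558/45, 136181/225)

d6 = 10/3
d7 = -748/15
d8 = -276/5
d9 = 763/15
d10 = -6817/45
d11 = -135581/225
d12 = -5/9
d13 = 9217/225
endpoint = (-4558/45, 136181/225)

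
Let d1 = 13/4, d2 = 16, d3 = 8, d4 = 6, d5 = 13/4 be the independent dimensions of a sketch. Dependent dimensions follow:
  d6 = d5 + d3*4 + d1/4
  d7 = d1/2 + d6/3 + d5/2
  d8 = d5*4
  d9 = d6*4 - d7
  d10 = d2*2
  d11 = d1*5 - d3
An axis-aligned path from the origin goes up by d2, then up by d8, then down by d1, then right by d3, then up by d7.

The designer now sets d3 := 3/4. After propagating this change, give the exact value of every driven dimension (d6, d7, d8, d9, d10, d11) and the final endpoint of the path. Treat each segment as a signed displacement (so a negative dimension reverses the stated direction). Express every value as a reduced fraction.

Apply edit: d3 := 3/4
  d6 = d5 + d3*4 + d1/4 = 113/16
  d7 = d1/2 + d6/3 + d5/2 = 269/48
  d8 = d5*4 = 13
  d9 = d6*4 - d7 = 1087/48
  d10 = d2*2 = 32
  d11 = d1*5 - d3 = 31/2
Walk from origin (0, 0):
  seg 1: up by d2 = 16 → (0, 16)
  seg 2: up by d8 = 13 → (0, 29)
  seg 3: down by d1 = 13/4 → (0, 103/4)
  seg 4: right by d3 = 3/4 → (3/4, 103/4)
  seg 5: up by d7 = 269/48 → (3/4, 1505/48)

d6 = 113/16
d7 = 269/48
d8 = 13
d9 = 1087/48
d10 = 32
d11 = 31/2
endpoint = (3/4, 1505/48)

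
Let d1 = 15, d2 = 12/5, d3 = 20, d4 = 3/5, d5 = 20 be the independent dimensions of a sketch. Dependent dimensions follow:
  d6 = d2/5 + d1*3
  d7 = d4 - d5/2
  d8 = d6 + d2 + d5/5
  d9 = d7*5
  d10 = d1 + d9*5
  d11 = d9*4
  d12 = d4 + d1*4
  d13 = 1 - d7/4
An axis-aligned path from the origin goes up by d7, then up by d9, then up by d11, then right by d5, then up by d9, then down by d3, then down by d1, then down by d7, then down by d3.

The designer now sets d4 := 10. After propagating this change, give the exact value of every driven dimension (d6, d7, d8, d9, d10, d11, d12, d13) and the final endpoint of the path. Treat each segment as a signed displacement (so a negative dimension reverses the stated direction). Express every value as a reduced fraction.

Apply edit: d4 := 10
  d6 = d2/5 + d1*3 = 1137/25
  d7 = d4 - d5/2 = 0
  d8 = d6 + d2 + d5/5 = 1297/25
  d9 = d7*5 = 0
  d10 = d1 + d9*5 = 15
  d11 = d9*4 = 0
  d12 = d4 + d1*4 = 70
  d13 = 1 - d7/4 = 1
Walk from origin (0, 0):
  seg 1: up by d7 = 0 → (0, 0)
  seg 2: up by d9 = 0 → (0, 0)
  seg 3: up by d11 = 0 → (0, 0)
  seg 4: right by d5 = 20 → (20, 0)
  seg 5: up by d9 = 0 → (20, 0)
  seg 6: down by d3 = 20 → (20, -20)
  seg 7: down by d1 = 15 → (20, -35)
  seg 8: down by d7 = 0 → (20, -35)
  seg 9: down by d3 = 20 → (20, -55)

d6 = 1137/25
d7 = 0
d8 = 1297/25
d9 = 0
d10 = 15
d11 = 0
d12 = 70
d13 = 1
endpoint = (20, -55)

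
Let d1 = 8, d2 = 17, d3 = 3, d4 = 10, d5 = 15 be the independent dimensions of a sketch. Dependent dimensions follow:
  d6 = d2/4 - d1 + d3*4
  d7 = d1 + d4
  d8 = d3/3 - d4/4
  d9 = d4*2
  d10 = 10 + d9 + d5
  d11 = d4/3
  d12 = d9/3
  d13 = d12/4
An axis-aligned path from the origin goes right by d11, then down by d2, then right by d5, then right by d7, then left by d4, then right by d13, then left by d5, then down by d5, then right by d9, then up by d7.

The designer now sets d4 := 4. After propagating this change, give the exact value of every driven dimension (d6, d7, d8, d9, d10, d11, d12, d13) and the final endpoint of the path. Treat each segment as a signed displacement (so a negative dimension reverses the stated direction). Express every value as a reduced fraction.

d6 = 33/4
d7 = 12
d8 = 0
d9 = 8
d10 = 33
d11 = 4/3
d12 = 8/3
d13 = 2/3
endpoint = (18, -20)

Apply edit: d4 := 4
  d6 = d2/4 - d1 + d3*4 = 33/4
  d7 = d1 + d4 = 12
  d8 = d3/3 - d4/4 = 0
  d9 = d4*2 = 8
  d10 = 10 + d9 + d5 = 33
  d11 = d4/3 = 4/3
  d12 = d9/3 = 8/3
  d13 = d12/4 = 2/3
Walk from origin (0, 0):
  seg 1: right by d11 = 4/3 → (4/3, 0)
  seg 2: down by d2 = 17 → (4/3, -17)
  seg 3: right by d5 = 15 → (49/3, -17)
  seg 4: right by d7 = 12 → (85/3, -17)
  seg 5: left by d4 = 4 → (73/3, -17)
  seg 6: right by d13 = 2/3 → (25, -17)
  seg 7: left by d5 = 15 → (10, -17)
  seg 8: down by d5 = 15 → (10, -32)
  seg 9: right by d9 = 8 → (18, -32)
  seg 10: up by d7 = 12 → (18, -20)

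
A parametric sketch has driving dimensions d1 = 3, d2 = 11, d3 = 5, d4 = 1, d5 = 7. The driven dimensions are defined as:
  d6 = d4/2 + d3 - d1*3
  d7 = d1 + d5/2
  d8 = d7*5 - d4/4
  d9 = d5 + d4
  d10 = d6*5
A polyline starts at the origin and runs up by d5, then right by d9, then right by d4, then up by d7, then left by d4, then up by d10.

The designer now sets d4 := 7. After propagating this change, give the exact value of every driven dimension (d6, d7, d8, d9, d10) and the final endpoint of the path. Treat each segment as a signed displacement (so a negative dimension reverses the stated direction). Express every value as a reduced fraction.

Apply edit: d4 := 7
  d6 = d4/2 + d3 - d1*3 = -1/2
  d7 = d1 + d5/2 = 13/2
  d8 = d7*5 - d4/4 = 123/4
  d9 = d5 + d4 = 14
  d10 = d6*5 = -5/2
Walk from origin (0, 0):
  seg 1: up by d5 = 7 → (0, 7)
  seg 2: right by d9 = 14 → (14, 7)
  seg 3: right by d4 = 7 → (21, 7)
  seg 4: up by d7 = 13/2 → (21, 27/2)
  seg 5: left by d4 = 7 → (14, 27/2)
  seg 6: up by d10 = -5/2 → (14, 11)

d6 = -1/2
d7 = 13/2
d8 = 123/4
d9 = 14
d10 = -5/2
endpoint = (14, 11)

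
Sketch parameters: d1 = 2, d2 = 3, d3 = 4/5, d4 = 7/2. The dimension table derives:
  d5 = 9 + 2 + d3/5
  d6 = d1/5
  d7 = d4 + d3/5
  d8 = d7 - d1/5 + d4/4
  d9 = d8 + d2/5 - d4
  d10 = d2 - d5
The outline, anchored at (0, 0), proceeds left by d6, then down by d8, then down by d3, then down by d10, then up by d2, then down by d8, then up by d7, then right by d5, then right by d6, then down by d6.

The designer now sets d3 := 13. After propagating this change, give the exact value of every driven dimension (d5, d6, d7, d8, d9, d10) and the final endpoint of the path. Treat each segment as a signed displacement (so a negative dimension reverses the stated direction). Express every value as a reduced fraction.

Apply edit: d3 := 13
  d5 = 9 + 2 + d3/5 = 68/5
  d6 = d1/5 = 2/5
  d7 = d4 + d3/5 = 61/10
  d8 = d7 - d1/5 + d4/4 = 263/40
  d9 = d8 + d2/5 - d4 = 147/40
  d10 = d2 - d5 = -53/5
Walk from origin (0, 0):
  seg 1: left by d6 = 2/5 → (-2/5, 0)
  seg 2: down by d8 = 263/40 → (-2/5, -263/40)
  seg 3: down by d3 = 13 → (-2/5, -783/40)
  seg 4: down by d10 = -53/5 → (-2/5, -359/40)
  seg 5: up by d2 = 3 → (-2/5, -239/40)
  seg 6: down by d8 = 263/40 → (-2/5, -251/20)
  seg 7: up by d7 = 61/10 → (-2/5, -129/20)
  seg 8: right by d5 = 68/5 → (66/5, -129/20)
  seg 9: right by d6 = 2/5 → (68/5, -129/20)
  seg 10: down by d6 = 2/5 → (68/5, -137/20)

d5 = 68/5
d6 = 2/5
d7 = 61/10
d8 = 263/40
d9 = 147/40
d10 = -53/5
endpoint = (68/5, -137/20)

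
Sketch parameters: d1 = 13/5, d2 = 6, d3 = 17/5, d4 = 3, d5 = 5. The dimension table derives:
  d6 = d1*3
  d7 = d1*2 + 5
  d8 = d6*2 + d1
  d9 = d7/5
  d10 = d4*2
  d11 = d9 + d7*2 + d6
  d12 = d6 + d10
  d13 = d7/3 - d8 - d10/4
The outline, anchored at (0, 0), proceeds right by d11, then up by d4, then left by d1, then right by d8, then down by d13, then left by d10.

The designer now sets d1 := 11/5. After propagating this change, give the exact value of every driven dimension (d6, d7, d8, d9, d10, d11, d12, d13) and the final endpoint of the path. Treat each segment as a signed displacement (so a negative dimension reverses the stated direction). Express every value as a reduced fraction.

d6 = 33/5
d7 = 47/5
d8 = 77/5
d9 = 47/25
d10 = 6
d11 = 682/25
d12 = 63/5
d13 = -413/30
endpoint = (862/25, 503/30)

Apply edit: d1 := 11/5
  d6 = d1*3 = 33/5
  d7 = d1*2 + 5 = 47/5
  d8 = d6*2 + d1 = 77/5
  d9 = d7/5 = 47/25
  d10 = d4*2 = 6
  d11 = d9 + d7*2 + d6 = 682/25
  d12 = d6 + d10 = 63/5
  d13 = d7/3 - d8 - d10/4 = -413/30
Walk from origin (0, 0):
  seg 1: right by d11 = 682/25 → (682/25, 0)
  seg 2: up by d4 = 3 → (682/25, 3)
  seg 3: left by d1 = 11/5 → (627/25, 3)
  seg 4: right by d8 = 77/5 → (1012/25, 3)
  seg 5: down by d13 = -413/30 → (1012/25, 503/30)
  seg 6: left by d10 = 6 → (862/25, 503/30)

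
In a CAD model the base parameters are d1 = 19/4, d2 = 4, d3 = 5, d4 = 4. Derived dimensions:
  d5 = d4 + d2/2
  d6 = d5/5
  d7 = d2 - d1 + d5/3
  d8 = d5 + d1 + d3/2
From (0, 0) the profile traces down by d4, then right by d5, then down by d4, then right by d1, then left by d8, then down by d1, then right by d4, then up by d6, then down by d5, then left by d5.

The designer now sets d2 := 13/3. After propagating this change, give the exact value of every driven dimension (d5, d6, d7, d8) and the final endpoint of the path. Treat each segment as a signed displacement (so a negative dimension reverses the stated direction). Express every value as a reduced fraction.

d5 = 37/6
d6 = 37/30
d7 = 59/36
d8 = 161/12
endpoint = (-14/3, -1061/60)

Apply edit: d2 := 13/3
  d5 = d4 + d2/2 = 37/6
  d6 = d5/5 = 37/30
  d7 = d2 - d1 + d5/3 = 59/36
  d8 = d5 + d1 + d3/2 = 161/12
Walk from origin (0, 0):
  seg 1: down by d4 = 4 → (0, -4)
  seg 2: right by d5 = 37/6 → (37/6, -4)
  seg 3: down by d4 = 4 → (37/6, -8)
  seg 4: right by d1 = 19/4 → (131/12, -8)
  seg 5: left by d8 = 161/12 → (-5/2, -8)
  seg 6: down by d1 = 19/4 → (-5/2, -51/4)
  seg 7: right by d4 = 4 → (3/2, -51/4)
  seg 8: up by d6 = 37/30 → (3/2, -691/60)
  seg 9: down by d5 = 37/6 → (3/2, -1061/60)
  seg 10: left by d5 = 37/6 → (-14/3, -1061/60)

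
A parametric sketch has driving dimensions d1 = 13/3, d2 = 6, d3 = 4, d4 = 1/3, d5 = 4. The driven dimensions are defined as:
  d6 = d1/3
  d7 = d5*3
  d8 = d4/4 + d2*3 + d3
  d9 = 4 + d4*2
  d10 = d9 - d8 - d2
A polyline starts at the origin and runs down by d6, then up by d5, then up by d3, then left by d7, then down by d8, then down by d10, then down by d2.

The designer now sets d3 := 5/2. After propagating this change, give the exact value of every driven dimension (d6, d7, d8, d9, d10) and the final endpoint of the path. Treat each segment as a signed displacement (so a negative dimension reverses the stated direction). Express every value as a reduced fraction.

Apply edit: d3 := 5/2
  d6 = d1/3 = 13/9
  d7 = d5*3 = 12
  d8 = d4/4 + d2*3 + d3 = 247/12
  d9 = 4 + d4*2 = 14/3
  d10 = d9 - d8 - d2 = -263/12
Walk from origin (0, 0):
  seg 1: down by d6 = 13/9 → (0, -13/9)
  seg 2: up by d5 = 4 → (0, 23/9)
  seg 3: up by d3 = 5/2 → (0, 91/18)
  seg 4: left by d7 = 12 → (-12, 91/18)
  seg 5: down by d8 = 247/12 → (-12, -559/36)
  seg 6: down by d10 = -263/12 → (-12, 115/18)
  seg 7: down by d2 = 6 → (-12, 7/18)

d6 = 13/9
d7 = 12
d8 = 247/12
d9 = 14/3
d10 = -263/12
endpoint = (-12, 7/18)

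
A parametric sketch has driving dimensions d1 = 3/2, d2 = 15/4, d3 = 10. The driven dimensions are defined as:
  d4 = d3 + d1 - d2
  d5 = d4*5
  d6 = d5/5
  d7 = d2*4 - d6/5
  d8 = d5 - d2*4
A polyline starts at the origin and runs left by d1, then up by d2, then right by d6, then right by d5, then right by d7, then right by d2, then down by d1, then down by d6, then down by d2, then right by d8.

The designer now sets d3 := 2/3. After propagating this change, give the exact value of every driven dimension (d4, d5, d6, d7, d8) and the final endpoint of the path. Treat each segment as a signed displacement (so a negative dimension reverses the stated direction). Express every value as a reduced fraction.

d4 = -19/12
d5 = -95/12
d6 = -19/12
d7 = 919/60
d8 = -275/12
endpoint = (-297/20, 1/12)

Apply edit: d3 := 2/3
  d4 = d3 + d1 - d2 = -19/12
  d5 = d4*5 = -95/12
  d6 = d5/5 = -19/12
  d7 = d2*4 - d6/5 = 919/60
  d8 = d5 - d2*4 = -275/12
Walk from origin (0, 0):
  seg 1: left by d1 = 3/2 → (-3/2, 0)
  seg 2: up by d2 = 15/4 → (-3/2, 15/4)
  seg 3: right by d6 = -19/12 → (-37/12, 15/4)
  seg 4: right by d5 = -95/12 → (-11, 15/4)
  seg 5: right by d7 = 919/60 → (259/60, 15/4)
  seg 6: right by d2 = 15/4 → (121/15, 15/4)
  seg 7: down by d1 = 3/2 → (121/15, 9/4)
  seg 8: down by d6 = -19/12 → (121/15, 23/6)
  seg 9: down by d2 = 15/4 → (121/15, 1/12)
  seg 10: right by d8 = -275/12 → (-297/20, 1/12)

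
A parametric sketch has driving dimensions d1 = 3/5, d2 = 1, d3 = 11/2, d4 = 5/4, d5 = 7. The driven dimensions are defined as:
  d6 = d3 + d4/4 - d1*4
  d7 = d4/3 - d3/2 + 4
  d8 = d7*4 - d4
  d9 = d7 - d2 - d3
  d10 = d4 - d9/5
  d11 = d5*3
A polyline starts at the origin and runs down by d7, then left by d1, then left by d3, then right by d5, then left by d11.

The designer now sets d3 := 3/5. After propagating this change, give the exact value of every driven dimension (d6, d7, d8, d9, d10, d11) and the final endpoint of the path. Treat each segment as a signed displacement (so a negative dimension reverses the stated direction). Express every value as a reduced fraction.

d6 = -119/80
d7 = 247/60
d8 = 913/60
d9 = 151/60
d10 = 56/75
d11 = 21
endpoint = (-76/5, -247/60)

Apply edit: d3 := 3/5
  d6 = d3 + d4/4 - d1*4 = -119/80
  d7 = d4/3 - d3/2 + 4 = 247/60
  d8 = d7*4 - d4 = 913/60
  d9 = d7 - d2 - d3 = 151/60
  d10 = d4 - d9/5 = 56/75
  d11 = d5*3 = 21
Walk from origin (0, 0):
  seg 1: down by d7 = 247/60 → (0, -247/60)
  seg 2: left by d1 = 3/5 → (-3/5, -247/60)
  seg 3: left by d3 = 3/5 → (-6/5, -247/60)
  seg 4: right by d5 = 7 → (29/5, -247/60)
  seg 5: left by d11 = 21 → (-76/5, -247/60)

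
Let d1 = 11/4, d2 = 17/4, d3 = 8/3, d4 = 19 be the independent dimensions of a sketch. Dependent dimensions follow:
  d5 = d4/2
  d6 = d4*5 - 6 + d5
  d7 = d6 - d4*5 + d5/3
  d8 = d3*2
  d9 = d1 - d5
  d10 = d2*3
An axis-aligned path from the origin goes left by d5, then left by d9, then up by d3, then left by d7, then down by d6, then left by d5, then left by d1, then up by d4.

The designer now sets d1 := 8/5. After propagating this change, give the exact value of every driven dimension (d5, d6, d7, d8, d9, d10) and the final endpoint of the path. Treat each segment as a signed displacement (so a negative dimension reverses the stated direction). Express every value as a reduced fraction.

Apply edit: d1 := 8/5
  d5 = d4/2 = 19/2
  d6 = d4*5 - 6 + d5 = 197/2
  d7 = d6 - d4*5 + d5/3 = 20/3
  d8 = d3*2 = 16/3
  d9 = d1 - d5 = -79/10
  d10 = d2*3 = 51/4
Walk from origin (0, 0):
  seg 1: left by d5 = 19/2 → (-19/2, 0)
  seg 2: left by d9 = -79/10 → (-8/5, 0)
  seg 3: up by d3 = 8/3 → (-8/5, 8/3)
  seg 4: left by d7 = 20/3 → (-124/15, 8/3)
  seg 5: down by d6 = 197/2 → (-124/15, -575/6)
  seg 6: left by d5 = 19/2 → (-533/30, -575/6)
  seg 7: left by d1 = 8/5 → (-581/30, -575/6)
  seg 8: up by d4 = 19 → (-581/30, -461/6)

d5 = 19/2
d6 = 197/2
d7 = 20/3
d8 = 16/3
d9 = -79/10
d10 = 51/4
endpoint = (-581/30, -461/6)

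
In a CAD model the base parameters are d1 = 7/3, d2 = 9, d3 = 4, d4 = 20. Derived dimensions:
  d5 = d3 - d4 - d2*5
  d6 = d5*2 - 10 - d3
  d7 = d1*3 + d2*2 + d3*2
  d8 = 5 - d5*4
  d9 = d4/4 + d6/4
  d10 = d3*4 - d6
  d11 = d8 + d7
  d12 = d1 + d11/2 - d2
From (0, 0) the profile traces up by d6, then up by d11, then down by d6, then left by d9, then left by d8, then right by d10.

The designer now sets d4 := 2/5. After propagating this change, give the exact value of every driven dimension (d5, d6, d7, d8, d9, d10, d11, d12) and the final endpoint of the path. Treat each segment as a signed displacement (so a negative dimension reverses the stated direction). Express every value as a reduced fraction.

Apply edit: d4 := 2/5
  d5 = d3 - d4 - d2*5 = -207/5
  d6 = d5*2 - 10 - d3 = -484/5
  d7 = d1*3 + d2*2 + d3*2 = 33
  d8 = 5 - d5*4 = 853/5
  d9 = d4/4 + d6/4 = -241/10
  d10 = d3*4 - d6 = 564/5
  d11 = d8 + d7 = 1018/5
  d12 = d1 + d11/2 - d2 = 1427/15
Walk from origin (0, 0):
  seg 1: up by d6 = -484/5 → (0, -484/5)
  seg 2: up by d11 = 1018/5 → (0, 534/5)
  seg 3: down by d6 = -484/5 → (0, 1018/5)
  seg 4: left by d9 = -241/10 → (241/10, 1018/5)
  seg 5: left by d8 = 853/5 → (-293/2, 1018/5)
  seg 6: right by d10 = 564/5 → (-337/10, 1018/5)

d5 = -207/5
d6 = -484/5
d7 = 33
d8 = 853/5
d9 = -241/10
d10 = 564/5
d11 = 1018/5
d12 = 1427/15
endpoint = (-337/10, 1018/5)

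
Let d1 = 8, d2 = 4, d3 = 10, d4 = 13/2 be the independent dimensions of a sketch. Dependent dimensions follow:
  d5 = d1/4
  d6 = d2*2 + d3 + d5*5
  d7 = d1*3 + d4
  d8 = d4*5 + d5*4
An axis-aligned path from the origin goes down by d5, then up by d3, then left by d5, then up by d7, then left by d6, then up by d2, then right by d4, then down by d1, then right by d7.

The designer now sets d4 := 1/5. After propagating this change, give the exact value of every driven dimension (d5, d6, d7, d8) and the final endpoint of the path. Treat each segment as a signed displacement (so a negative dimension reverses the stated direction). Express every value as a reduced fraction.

Apply edit: d4 := 1/5
  d5 = d1/4 = 2
  d6 = d2*2 + d3 + d5*5 = 28
  d7 = d1*3 + d4 = 121/5
  d8 = d4*5 + d5*4 = 9
Walk from origin (0, 0):
  seg 1: down by d5 = 2 → (0, -2)
  seg 2: up by d3 = 10 → (0, 8)
  seg 3: left by d5 = 2 → (-2, 8)
  seg 4: up by d7 = 121/5 → (-2, 161/5)
  seg 5: left by d6 = 28 → (-30, 161/5)
  seg 6: up by d2 = 4 → (-30, 181/5)
  seg 7: right by d4 = 1/5 → (-149/5, 181/5)
  seg 8: down by d1 = 8 → (-149/5, 141/5)
  seg 9: right by d7 = 121/5 → (-28/5, 141/5)

d5 = 2
d6 = 28
d7 = 121/5
d8 = 9
endpoint = (-28/5, 141/5)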